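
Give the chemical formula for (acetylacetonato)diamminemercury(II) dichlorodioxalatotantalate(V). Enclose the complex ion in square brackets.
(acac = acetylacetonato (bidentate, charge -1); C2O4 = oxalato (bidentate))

Cation [Hg…]: ligand charges -1, Hg(II) ⇒ ion charge 1+.
Anion [Ta…]: ligand charges -6, Ta(V) ⇒ ion charge 1−.
One 1+ cation balances one 1− anion.

[Hg(acac)(NH3)2][Ta(C2O4)2Cl2]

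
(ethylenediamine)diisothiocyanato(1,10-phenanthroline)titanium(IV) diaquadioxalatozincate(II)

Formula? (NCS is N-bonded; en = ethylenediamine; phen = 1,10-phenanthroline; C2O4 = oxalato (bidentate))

Cation [Ti…]: ligand charges -2, Ti(IV) ⇒ ion charge 2+.
Anion [Zn…]: ligand charges -4, Zn(II) ⇒ ion charge 2−.
One 2+ cation balances one 2− anion.

[Ti(en)(NCS)2(phen)][Zn(C2O4)2(H2O)2]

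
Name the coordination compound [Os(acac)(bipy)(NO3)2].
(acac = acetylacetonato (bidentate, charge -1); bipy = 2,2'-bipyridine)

There is no counter-ion, so the complex is neutral overall.
Ligand charges: 1×acetylacetonato (-1 each), 2×nitrato (-1 each), 1×2,2'-bipyridine (neutral); total -3. So Os + (-3) = 0, giving Os = +3.
Ligands are named alphabetically: acetylacetonato before bipyridine before nitrato.

(acetylacetonato)(2,2'-bipyridine)dinitratoosmium(III)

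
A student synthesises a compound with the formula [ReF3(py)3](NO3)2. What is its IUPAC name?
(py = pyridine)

trifluorotris(pyridine)rhenium(V) nitrate

The 2 nitrate counter-ions carry a total charge of -2, so each complex ion is 2+.
Ligand charges: 3×fluoro (-1 each), 3×pyridine (neutral); total -3. So Re + (-3) = 2+, giving Re = +5.
Ligands are named alphabetically: fluoro before pyridine.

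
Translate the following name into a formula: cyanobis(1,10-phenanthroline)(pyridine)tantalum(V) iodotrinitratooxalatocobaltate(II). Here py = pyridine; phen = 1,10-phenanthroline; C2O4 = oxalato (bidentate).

Cation [Ta…]: ligand charges -1, Ta(V) ⇒ ion charge 4+.
Anion [Co…]: ligand charges -6, Co(II) ⇒ ion charge 4−.
One 4+ cation balances one 4− anion.

[Ta(CN)(phen)2(py)][Co(C2O4)I(NO3)3]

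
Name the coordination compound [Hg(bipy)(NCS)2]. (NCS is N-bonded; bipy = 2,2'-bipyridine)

There is no counter-ion, so the complex is neutral overall.
Ligand charges: 2×isothiocyanato (-1 each), 1×2,2'-bipyridine (neutral); total -2. So Hg + (-2) = 0, giving Hg = +2.
Ligands are named alphabetically: bipyridine before isothiocyanato.

(2,2'-bipyridine)diisothiocyanatomercury(II)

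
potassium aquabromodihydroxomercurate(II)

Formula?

Ligands: 1 aqua (H2O, neutral), 2 hydroxo (OH, -1), 1 bromo (Br, -1). Ligand charge sum = -3.
With Hg in oxidation state +2, the complex ion is [Hg...]^1−.
Charge balance with potassium (+1) requires 1 complex ion per 1 potassium.

K[HgBr(H2O)(OH)2]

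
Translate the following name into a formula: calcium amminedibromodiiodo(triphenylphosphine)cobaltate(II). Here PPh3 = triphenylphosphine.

Ligands: 1 ammine (NH3, neutral), 2 iodo (I, -1), 1 triphenylphosphine (PPh3, neutral), 2 bromo (Br, -1). Ligand charge sum = -4.
With Co in oxidation state +2, the complex ion is [Co...]^2−.
Charge balance with calcium (+2) requires 1 complex ion per 1 calcium.

Ca[CoBr2I2(NH3)(PPh3)]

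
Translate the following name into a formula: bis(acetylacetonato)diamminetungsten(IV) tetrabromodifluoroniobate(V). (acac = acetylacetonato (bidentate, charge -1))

Cation [W…]: ligand charges -2, W(IV) ⇒ ion charge 2+.
Anion [Nb…]: ligand charges -6, Nb(V) ⇒ ion charge 1−.

[W(acac)2(NH3)2][NbBr4F2]2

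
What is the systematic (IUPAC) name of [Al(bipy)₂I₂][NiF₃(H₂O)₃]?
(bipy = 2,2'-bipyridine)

Aluminium is always +3 in its complexes; the cation's ligand charges sum to -2, so the complex cation is 1+.
A 1:1 salt means the anion carries the equal and opposite charge, 1−.
Anion: ligand charges sum to -3; for the ion to be 1−, Ni = +2.

bis(2,2'-bipyridine)diiodoaluminium(III) triaquatrifluoronickelate(II)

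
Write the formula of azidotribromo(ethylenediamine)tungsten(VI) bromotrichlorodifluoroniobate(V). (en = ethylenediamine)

[WBr3(en)(N3)][NbBrCl3F2]2

Cation [W…]: ligand charges -4, W(VI) ⇒ ion charge 2+.
Anion [Nb…]: ligand charges -6, Nb(V) ⇒ ion charge 1−.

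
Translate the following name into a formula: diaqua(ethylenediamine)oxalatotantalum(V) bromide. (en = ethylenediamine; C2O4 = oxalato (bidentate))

[Ta(C2O4)(en)(H2O)2]Br3

Ligands: 2 aqua (H2O, neutral), 1 ethylenediamine (en, neutral), 1 oxalato (C2O4, -2). Ligand charge sum = -2.
With Ta in oxidation state +5, the complex ion is [Ta...]^3+.
Charge balance with bromide (-1) requires 1 complex ion per 3 bromide.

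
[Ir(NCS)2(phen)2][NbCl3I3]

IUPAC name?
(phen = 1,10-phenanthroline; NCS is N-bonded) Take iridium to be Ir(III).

Both ions are complex: the cation is named first with the plain metal name, the anion second with the -ate form; each ion's ligands are alphabetised independently.
Ir is given as +3; the cation's ligand charges sum to -2, so the complex cation is 1+.
A 1:1 salt means the anion carries the equal and opposite charge, 1−.
Anion: ligand charges sum to -6; for the ion to be 1−, Nb = +5.

diisothiocyanatobis(1,10-phenanthroline)iridium(III) trichlorotriiodoniobate(V)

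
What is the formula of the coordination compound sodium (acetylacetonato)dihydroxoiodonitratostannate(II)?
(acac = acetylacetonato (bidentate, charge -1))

Na3[Sn(acac)I(NO3)(OH)2]

Ligands: 1 nitrato (NO3, -1), 2 hydroxo (OH, -1), 1 acetylacetonato (acac, -1), 1 iodo (I, -1). Ligand charge sum = -5.
Charge balance with sodium (+1) requires 1 complex ion per 3 sodium.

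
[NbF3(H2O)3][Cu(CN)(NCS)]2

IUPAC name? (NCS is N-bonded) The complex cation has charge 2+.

Both ions are complex: the cation is named first with the plain metal name, the anion second with the -ate form; each ion's ligands are alphabetised independently.
The complex cation is given as 2+; its ligand charges sum to -3, so Nb = +5.
With 2 anions per cation, each anion must be 2/2 = 1−.
Anion: ligand charges sum to -2; for the ion to be 1−, Cu = +1.

triaquatrifluoroniobium(V) cyanoisothiocyanatocuprate(I)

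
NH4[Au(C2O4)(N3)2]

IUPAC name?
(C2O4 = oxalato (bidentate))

ammonium diazidooxalatoaurate(III)

The 1 ammonium counter-ion carries a total charge of +1, so each complex ion is 1−.
Ligand charges: 2×azido (-1 each), 1×oxalato (-2 each); total -4. So Au + (-4) = 1−, giving Au = +3.
The complex ion is anionic, so gold takes the -ate form aurate(III).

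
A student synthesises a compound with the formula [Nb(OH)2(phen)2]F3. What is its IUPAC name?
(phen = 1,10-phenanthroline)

The 3 fluoride counter-ions carry a total charge of -3, so each complex ion is 3+.
Ligand charges: 2×1,10-phenanthroline (neutral), 2×hydroxo (-1 each); total -2. So Nb + (-2) = 3+, giving Nb = +5.
Ligands are named alphabetically: hydroxo before phenanthroline.

dihydroxobis(1,10-phenanthroline)niobium(V) fluoride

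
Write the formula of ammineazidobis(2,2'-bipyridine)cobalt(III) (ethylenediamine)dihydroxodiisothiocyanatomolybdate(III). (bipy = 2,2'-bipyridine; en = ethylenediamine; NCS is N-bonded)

[Co(bipy)2(N3)(NH3)][Mo(en)(NCS)2(OH)2]2

Cation [Co…]: ligand charges -1, Co(III) ⇒ ion charge 2+.
Anion [Mo…]: ligand charges -4, Mo(III) ⇒ ion charge 1−.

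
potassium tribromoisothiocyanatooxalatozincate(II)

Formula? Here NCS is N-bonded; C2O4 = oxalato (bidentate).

Ligands: 3 bromo (Br, -1), 1 isothiocyanato (NCS, -1), 1 oxalato (C2O4, -2). Ligand charge sum = -6.
With Zn in oxidation state +2, the complex ion is [Zn...]^4−.
Charge balance with potassium (+1) requires 1 complex ion per 4 potassium.

K4[ZnBr3(C2O4)(NCS)]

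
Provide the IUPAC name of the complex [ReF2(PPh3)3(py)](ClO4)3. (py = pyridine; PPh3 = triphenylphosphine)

The 3 perchlorate counter-ions carry a total charge of -3, so each complex ion is 3+.
Ligand charges: 1×pyridine (neutral), 3×triphenylphosphine (neutral), 2×fluoro (-1 each); total -2. So Re + (-2) = 3+, giving Re = +5.
Ligands are named alphabetically: fluoro before pyridine before triphenylphosphine.

difluoro(pyridine)tris(triphenylphosphine)rhenium(V) perchlorate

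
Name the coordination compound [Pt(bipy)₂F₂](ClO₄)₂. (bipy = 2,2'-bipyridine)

The 2 perchlorate counter-ions carry a total charge of -2, so each complex ion is 2+.
Ligand charges: 2×fluoro (-1 each), 2×2,2'-bipyridine (neutral); total -2. So Pt + (-2) = 2+, giving Pt = +4.
Ligands are named alphabetically: bipyridine before fluoro.

bis(2,2'-bipyridine)difluoroplatinum(IV) perchlorate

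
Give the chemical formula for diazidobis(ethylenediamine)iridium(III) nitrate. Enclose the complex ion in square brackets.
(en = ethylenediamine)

Ligands: 2 ethylenediamine (en, neutral), 2 azido (N3, -1). Ligand charge sum = -2.
With Ir in oxidation state +3, the complex ion is [Ir...]^1+.
Charge balance with nitrate (-1) requires 1 complex ion per 1 nitrate.

[Ir(en)2(N3)2]NO3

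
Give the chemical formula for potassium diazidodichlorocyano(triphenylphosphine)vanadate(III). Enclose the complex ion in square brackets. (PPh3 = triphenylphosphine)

K2[VCl2(CN)(N3)2(PPh3)]

Ligands: 1 triphenylphosphine (PPh3, neutral), 2 azido (N3, -1), 1 cyano (CN, -1), 2 chloro (Cl, -1). Ligand charge sum = -5.
With V in oxidation state +3, the complex ion is [V...]^2−.
Charge balance with potassium (+1) requires 1 complex ion per 2 potassium.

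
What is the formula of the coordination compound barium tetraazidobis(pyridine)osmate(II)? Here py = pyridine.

Ligands: 2 pyridine (py, neutral), 4 azido (N3, -1). Ligand charge sum = -4.
With Os in oxidation state +2, the complex ion is [Os...]^2−.
Charge balance with barium (+2) requires 1 complex ion per 1 barium.

Ba[Os(N3)4(py)2]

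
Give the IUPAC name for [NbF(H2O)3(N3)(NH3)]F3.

The 3 fluoride counter-ions carry a total charge of -3, so each complex ion is 3+.
Ligand charges: 1×fluoro (-1 each), 1×azido (-1 each), 1×ammine (neutral), 3×aqua (neutral); total -2. So Nb + (-2) = 3+, giving Nb = +5.
Ligands are named alphabetically: ammine before aqua before azido before fluoro.

amminetriaquaazidofluoroniobium(V) fluoride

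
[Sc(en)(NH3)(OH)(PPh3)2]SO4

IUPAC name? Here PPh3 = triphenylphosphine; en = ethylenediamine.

ammine(ethylenediamine)hydroxobis(triphenylphosphine)scandium(III) sulfate

The 1 sulfate counter-ion carries a total charge of -2, so each complex ion is 2+.
Ligand charges: 2×triphenylphosphine (neutral), 1×ammine (neutral), 1×ethylenediamine (neutral), 1×hydroxo (-1 each); total -1. So Sc + (-1) = 2+, giving Sc = +3.
Ligands are named alphabetically: ammine before ethylenediamine before hydroxo before triphenylphosphine.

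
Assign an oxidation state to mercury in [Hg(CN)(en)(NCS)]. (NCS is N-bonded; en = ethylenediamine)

+2

No counter-ion: the bracketed complex is neutral.
Ligand charges: 1×CN = -1; 1×NCS = -1; 1×en neutral; sum -2.
Hg + (-2) = 0 ⇒ Hg is +2.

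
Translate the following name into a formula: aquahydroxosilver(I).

[Ag(H2O)(OH)]

Ligands: 1 aqua (H2O, neutral), 1 hydroxo (OH, -1). Ligand charge sum = -1.
With Ag in oxidation state +1, the complex ion is [Ag...].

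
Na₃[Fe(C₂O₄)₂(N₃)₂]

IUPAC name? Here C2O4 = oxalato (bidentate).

sodium diazidodioxalatoferrate(III)

The 3 sodium counter-ions carry a total charge of +3, so each complex ion is 3−.
Ligand charges: 2×oxalato (-2 each), 2×azido (-1 each); total -6. So Fe + (-6) = 3−, giving Fe = +3.
The complex ion is anionic, so iron takes the -ate form ferrate(III).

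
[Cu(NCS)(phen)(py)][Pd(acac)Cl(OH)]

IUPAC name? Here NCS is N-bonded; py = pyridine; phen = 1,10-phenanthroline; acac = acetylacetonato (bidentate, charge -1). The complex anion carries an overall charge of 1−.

isothiocyanato(1,10-phenanthroline)(pyridine)copper(II) (acetylacetonato)chlorohydroxopalladate(II)

The complex anion is given as 1−; its ligand charges sum to -3, so Pd = +2.
A 1:1 salt means the cation carries the equal and opposite charge, 1+.
Cation: ligand charges sum to -1; for the ion to be 1+, Cu = +2.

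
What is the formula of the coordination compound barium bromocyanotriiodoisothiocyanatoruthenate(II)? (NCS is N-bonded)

Ligands: 1 isothiocyanato (NCS, -1), 3 iodo (I, -1), 1 bromo (Br, -1), 1 cyano (CN, -1). Ligand charge sum = -6.
Charge balance with barium (+2) requires 1 complex ion per 2 barium.

Ba2[RuBr(CN)I3(NCS)]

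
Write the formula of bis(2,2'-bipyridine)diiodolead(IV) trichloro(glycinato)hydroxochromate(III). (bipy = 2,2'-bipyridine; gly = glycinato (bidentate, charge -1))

[Pb(bipy)2I2][CrCl3(gly)(OH)]

Cation [Pb…]: ligand charges -2, Pb(IV) ⇒ ion charge 2+.
Anion [Cr…]: ligand charges -5, Cr(III) ⇒ ion charge 2−.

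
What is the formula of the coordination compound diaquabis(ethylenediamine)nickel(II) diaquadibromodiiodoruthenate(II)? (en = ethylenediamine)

[Ni(en)2(H2O)2][RuBr2(H2O)2I2]

Cation [Ni…]: ligand charges 0, Ni(II) ⇒ ion charge 2+.
Anion [Ru…]: ligand charges -4, Ru(II) ⇒ ion charge 2−.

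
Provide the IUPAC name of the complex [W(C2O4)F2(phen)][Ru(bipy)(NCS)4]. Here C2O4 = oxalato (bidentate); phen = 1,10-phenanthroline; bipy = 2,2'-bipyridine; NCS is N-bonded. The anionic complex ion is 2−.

Both ions are complex: the cation is named first with the plain metal name, the anion second with the -ate form; each ion's ligands are alphabetised independently.
The complex anion is given as 2−; its ligand charges sum to -4, so Ru = +2.
A 1:1 salt means the cation carries the equal and opposite charge, 2+.
Cation: ligand charges sum to -4; for the ion to be 2+, W = +6.

difluorooxalato(1,10-phenanthroline)tungsten(VI) (2,2'-bipyridine)tetraisothiocyanatoruthenate(II)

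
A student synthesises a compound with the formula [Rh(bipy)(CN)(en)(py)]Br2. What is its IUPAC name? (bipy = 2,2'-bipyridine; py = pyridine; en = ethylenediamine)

(2,2'-bipyridine)cyano(ethylenediamine)(pyridine)rhodium(III) bromide

The 2 bromide counter-ions carry a total charge of -2, so each complex ion is 2+.
Ligand charges: 1×2,2'-bipyridine (neutral), 1×pyridine (neutral), 1×cyano (-1 each), 1×ethylenediamine (neutral); total -1. So Rh + (-1) = 2+, giving Rh = +3.
Ligands are named alphabetically: bipyridine before cyano before ethylenediamine before pyridine.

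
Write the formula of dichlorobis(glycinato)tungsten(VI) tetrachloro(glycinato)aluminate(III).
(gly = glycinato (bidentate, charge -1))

Cation [W…]: ligand charges -4, W(VI) ⇒ ion charge 2+.
Anion [Al…]: ligand charges -5, Al(III) ⇒ ion charge 2−.
One 2+ cation balances one 2− anion.

[WCl2(gly)2][AlCl4(gly)]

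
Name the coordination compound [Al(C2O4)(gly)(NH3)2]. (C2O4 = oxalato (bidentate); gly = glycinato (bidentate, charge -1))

diammine(glycinato)oxalatoaluminium(III)

There is no counter-ion, so the complex is neutral overall.
Ligand charges: 1×oxalato (-2 each), 1×glycinato (-1 each), 2×ammine (neutral); total -3. So Al + (-3) = 0, giving Al = +3.
Ligands are named alphabetically: ammine before glycinato before oxalato.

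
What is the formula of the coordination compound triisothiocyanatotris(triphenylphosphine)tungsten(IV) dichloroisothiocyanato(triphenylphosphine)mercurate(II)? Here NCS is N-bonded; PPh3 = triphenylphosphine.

[W(NCS)3(PPh3)3][HgCl2(NCS)(PPh3)]

Cation [W…]: ligand charges -3, W(IV) ⇒ ion charge 1+.
Anion [Hg…]: ligand charges -3, Hg(II) ⇒ ion charge 1−.
One 1+ cation balances one 1− anion.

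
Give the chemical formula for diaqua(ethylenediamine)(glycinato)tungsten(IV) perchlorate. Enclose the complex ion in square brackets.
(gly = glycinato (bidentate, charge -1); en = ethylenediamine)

Ligands: 1 glycinato (gly, -1), 2 aqua (H2O, neutral), 1 ethylenediamine (en, neutral). Ligand charge sum = -1.
Charge balance with perchlorate (-1) requires 1 complex ion per 3 perchlorate.

[W(en)(gly)(H2O)2](ClO4)3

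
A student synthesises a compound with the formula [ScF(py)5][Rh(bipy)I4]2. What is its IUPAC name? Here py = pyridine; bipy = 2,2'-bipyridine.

Scandium is always +3 in its complexes; the cation's ligand charges sum to -1, so the complex cation is 2+.
With 2 anions per cation, each anion must be 2/2 = 1−.
Anion: ligand charges sum to -4; for the ion to be 1−, Rh = +3.

fluoropentakis(pyridine)scandium(III) (2,2'-bipyridine)tetraiodorhodate(III)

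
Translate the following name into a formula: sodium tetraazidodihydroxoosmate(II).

Na4[Os(N3)4(OH)2]

Ligands: 2 hydroxo (OH, -1), 4 azido (N3, -1). Ligand charge sum = -6.
With Os in oxidation state +2, the complex ion is [Os...]^4−.
Charge balance with sodium (+1) requires 1 complex ion per 4 sodium.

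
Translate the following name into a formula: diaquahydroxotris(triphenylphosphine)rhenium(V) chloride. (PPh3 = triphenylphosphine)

Ligands: 2 aqua (H2O, neutral), 1 hydroxo (OH, -1), 3 triphenylphosphine (PPh3, neutral). Ligand charge sum = -1.
With Re in oxidation state +5, the complex ion is [Re...]^4+.
Charge balance with chloride (-1) requires 1 complex ion per 4 chloride.

[Re(H2O)2(OH)(PPh3)3]Cl4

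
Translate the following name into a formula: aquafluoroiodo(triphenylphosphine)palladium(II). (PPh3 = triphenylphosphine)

Ligands: 1 fluoro (F, -1), 1 iodo (I, -1), 1 triphenylphosphine (PPh3, neutral), 1 aqua (H2O, neutral). Ligand charge sum = -2.
With Pd in oxidation state +2, the complex ion is [Pd...].

[PdF(H2O)I(PPh3)]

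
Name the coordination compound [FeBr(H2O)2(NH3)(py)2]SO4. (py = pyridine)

The 1 sulfate counter-ion carries a total charge of -2, so each complex ion is 2+.
Ligand charges: 1×bromo (-1 each), 2×pyridine (neutral), 1×ammine (neutral), 2×aqua (neutral); total -1. So Fe + (-1) = 2+, giving Fe = +3.
Ligands are named alphabetically: ammine before aqua before bromo before pyridine.

amminediaquabromobis(pyridine)iron(III) sulfate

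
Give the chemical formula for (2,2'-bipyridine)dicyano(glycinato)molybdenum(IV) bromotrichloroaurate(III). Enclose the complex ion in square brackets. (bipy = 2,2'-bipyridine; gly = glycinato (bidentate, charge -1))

[Mo(bipy)(CN)2(gly)][AuBrCl3]

Cation [Mo…]: ligand charges -3, Mo(IV) ⇒ ion charge 1+.
Anion [Au…]: ligand charges -4, Au(III) ⇒ ion charge 1−.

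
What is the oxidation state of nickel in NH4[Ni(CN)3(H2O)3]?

+2

1 ammonium outside the brackets (+1 each) → the complex ion is 1−.
Ligand charges: 3×CN = -3; 3×H2O neutral; sum -3.
Ni + (-3) = 1− ⇒ Ni is +2.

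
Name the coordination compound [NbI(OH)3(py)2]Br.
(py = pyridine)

trihydroxoiodobis(pyridine)niobium(V) bromide

The 1 bromide counter-ion carries a total charge of -1, so each complex ion is 1+.
Ligand charges: 1×iodo (-1 each), 2×pyridine (neutral), 3×hydroxo (-1 each); total -4. So Nb + (-4) = 1+, giving Nb = +5.
Ligands are named alphabetically: hydroxo before iodo before pyridine.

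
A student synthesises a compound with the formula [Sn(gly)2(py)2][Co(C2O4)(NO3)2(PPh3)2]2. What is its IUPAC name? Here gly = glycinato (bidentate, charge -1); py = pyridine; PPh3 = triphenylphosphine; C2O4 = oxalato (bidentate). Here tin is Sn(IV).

bis(glycinato)bis(pyridine)tin(IV) dinitratooxalatobis(triphenylphosphine)cobaltate(III)

Both ions are complex: the cation is named first with the plain metal name, the anion second with the -ate form; each ion's ligands are alphabetised independently.
Sn is given as +4; the cation's ligand charges sum to -2, so the complex cation is 2+.
With 2 anions per cation, each anion must be 2/2 = 1−.
Anion: ligand charges sum to -4; for the ion to be 1−, Co = +3.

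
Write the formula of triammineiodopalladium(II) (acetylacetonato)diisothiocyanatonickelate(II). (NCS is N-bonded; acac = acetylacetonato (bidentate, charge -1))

[PdI(NH3)3][Ni(acac)(NCS)2]

Cation [Pd…]: ligand charges -1, Pd(II) ⇒ ion charge 1+.
Anion [Ni…]: ligand charges -3, Ni(II) ⇒ ion charge 1−.
One 1+ cation balances one 1− anion.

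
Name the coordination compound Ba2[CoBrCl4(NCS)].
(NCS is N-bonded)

barium bromotetrachloroisothiocyanatocobaltate(II)

The 2 barium counter-ions carry a total charge of +4, so each complex ion is 4−.
Ligand charges: 1×isothiocyanato (-1 each), 4×chloro (-1 each), 1×bromo (-1 each); total -6. So Co + (-6) = 4−, giving Co = +2.
Ligands are named alphabetically: bromo before chloro before isothiocyanato.
The complex ion is anionic, so cobalt takes the -ate form cobaltate(II).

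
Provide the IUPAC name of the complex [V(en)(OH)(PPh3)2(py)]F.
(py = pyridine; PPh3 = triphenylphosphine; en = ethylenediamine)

The 1 fluoride counter-ion carries a total charge of -1, so each complex ion is 1+.
Ligand charges: 1×pyridine (neutral), 2×triphenylphosphine (neutral), 1×hydroxo (-1 each), 1×ethylenediamine (neutral); total -1. So V + (-1) = 1+, giving V = +2.
Ligands are named alphabetically: ethylenediamine before hydroxo before pyridine before triphenylphosphine.

(ethylenediamine)hydroxo(pyridine)bis(triphenylphosphine)vanadium(II) fluoride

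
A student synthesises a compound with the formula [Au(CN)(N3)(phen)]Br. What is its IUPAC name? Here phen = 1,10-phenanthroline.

The 1 bromide counter-ion carries a total charge of -1, so each complex ion is 1+.
Ligand charges: 1×azido (-1 each), 1×1,10-phenanthroline (neutral), 1×cyano (-1 each); total -2. So Au + (-2) = 1+, giving Au = +3.
Ligands are named alphabetically: azido before cyano before phenanthroline.

azidocyano(1,10-phenanthroline)gold(III) bromide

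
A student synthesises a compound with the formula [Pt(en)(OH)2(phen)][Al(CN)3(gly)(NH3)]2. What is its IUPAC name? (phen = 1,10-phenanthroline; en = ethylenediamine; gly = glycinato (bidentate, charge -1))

(ethylenediamine)dihydroxo(1,10-phenanthroline)platinum(IV) amminetricyano(glycinato)aluminate(III)

Both ions are complex: the cation is named first with the plain metal name, the anion second with the -ate form; each ion's ligands are alphabetised independently.
Aluminium is always +3 in its complexes; the anion's ligand charges sum to -4, so the complex anion is 1−.
With 2 anions per cation, the cation must be 2×1 = 2+.
Cation: ligand charges sum to -2; for the ion to be 2+, Pt = +4.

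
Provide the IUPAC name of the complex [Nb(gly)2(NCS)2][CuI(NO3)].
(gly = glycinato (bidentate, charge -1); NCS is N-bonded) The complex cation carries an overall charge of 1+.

bis(glycinato)diisothiocyanatoniobium(V) iodonitratocuprate(I)

Both ions are complex: the cation is named first with the plain metal name, the anion second with the -ate form; each ion's ligands are alphabetised independently.
The complex cation is given as 1+; its ligand charges sum to -4, so Nb = +5.
A 1:1 salt means the anion carries the equal and opposite charge, 1−.
Anion: ligand charges sum to -2; for the ion to be 1−, Cu = +1.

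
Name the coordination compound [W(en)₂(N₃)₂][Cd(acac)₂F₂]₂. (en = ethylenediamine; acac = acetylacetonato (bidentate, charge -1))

diazidobis(ethylenediamine)tungsten(VI) bis(acetylacetonato)difluorocadmate(II)

Cadmium is always +2 in its complexes; the anion's ligand charges sum to -4, so the complex anion is 2−.
With 2 anions per cation, the cation must be 2×2 = 4+.
Cation: ligand charges sum to -2; for the ion to be 4+, W = +6.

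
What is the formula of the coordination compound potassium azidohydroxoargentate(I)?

K[Ag(N3)(OH)]

Ligands: 1 hydroxo (OH, -1), 1 azido (N3, -1). Ligand charge sum = -2.
With Ag in oxidation state +1, the complex ion is [Ag...]^1−.
Charge balance with potassium (+1) requires 1 complex ion per 1 potassium.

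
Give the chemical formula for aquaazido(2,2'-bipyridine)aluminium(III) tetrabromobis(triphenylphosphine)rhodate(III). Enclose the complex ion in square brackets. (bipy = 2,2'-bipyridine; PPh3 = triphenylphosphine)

[Al(bipy)(H2O)(N3)][RhBr4(PPh3)2]2

Cation [Al…]: ligand charges -1, Al(III) ⇒ ion charge 2+.
Anion [Rh…]: ligand charges -4, Rh(III) ⇒ ion charge 1−.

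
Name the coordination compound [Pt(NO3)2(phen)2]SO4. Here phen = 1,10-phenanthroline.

dinitratobis(1,10-phenanthroline)platinum(IV) sulfate

The 1 sulfate counter-ion carries a total charge of -2, so each complex ion is 2+.
Ligand charges: 2×nitrato (-1 each), 2×1,10-phenanthroline (neutral); total -2. So Pt + (-2) = 2+, giving Pt = +4.
Ligands are named alphabetically: nitrato before phenanthroline.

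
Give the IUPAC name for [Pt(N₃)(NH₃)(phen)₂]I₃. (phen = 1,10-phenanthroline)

ammineazidobis(1,10-phenanthroline)platinum(IV) iodide

The 3 iodide counter-ions carry a total charge of -3, so each complex ion is 3+.
Ligand charges: 1×azido (-1 each), 2×1,10-phenanthroline (neutral), 1×ammine (neutral); total -1. So Pt + (-1) = 3+, giving Pt = +4.
Ligands are named alphabetically: ammine before azido before phenanthroline.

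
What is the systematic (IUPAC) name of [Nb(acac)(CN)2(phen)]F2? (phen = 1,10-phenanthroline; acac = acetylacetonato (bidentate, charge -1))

The 2 fluoride counter-ions carry a total charge of -2, so each complex ion is 2+.
Ligand charges: 2×cyano (-1 each), 1×1,10-phenanthroline (neutral), 1×acetylacetonato (-1 each); total -3. So Nb + (-3) = 2+, giving Nb = +5.
Ligands are named alphabetically: acetylacetonato before cyano before phenanthroline.

(acetylacetonato)dicyano(1,10-phenanthroline)niobium(V) fluoride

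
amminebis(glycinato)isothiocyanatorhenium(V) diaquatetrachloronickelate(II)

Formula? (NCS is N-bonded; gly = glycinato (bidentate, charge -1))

Cation [Re…]: ligand charges -3, Re(V) ⇒ ion charge 2+.
Anion [Ni…]: ligand charges -4, Ni(II) ⇒ ion charge 2−.
One 2+ cation balances one 2− anion.

[Re(gly)2(NCS)(NH3)][NiCl4(H2O)2]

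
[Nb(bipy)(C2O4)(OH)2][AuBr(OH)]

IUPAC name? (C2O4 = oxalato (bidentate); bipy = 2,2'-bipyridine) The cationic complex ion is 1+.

(2,2'-bipyridine)dihydroxooxalatoniobium(V) bromohydroxoaurate(I)

Both ions are complex: the cation is named first with the plain metal name, the anion second with the -ate form; each ion's ligands are alphabetised independently.
The complex cation is given as 1+; its ligand charges sum to -4, so Nb = +5.
A 1:1 salt means the anion carries the equal and opposite charge, 1−.
Anion: ligand charges sum to -2; for the ion to be 1−, Au = +1.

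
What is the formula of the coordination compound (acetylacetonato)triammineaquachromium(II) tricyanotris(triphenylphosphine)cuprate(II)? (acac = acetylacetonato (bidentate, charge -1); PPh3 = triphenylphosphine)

Cation [Cr…]: ligand charges -1, Cr(II) ⇒ ion charge 1+.
Anion [Cu…]: ligand charges -3, Cu(II) ⇒ ion charge 1−.
One 1+ cation balances one 1− anion.

[Cr(acac)(H2O)(NH3)3][Cu(CN)3(PPh3)3]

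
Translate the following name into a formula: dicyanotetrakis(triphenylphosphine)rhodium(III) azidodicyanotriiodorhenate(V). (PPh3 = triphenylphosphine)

Cation [Rh…]: ligand charges -2, Rh(III) ⇒ ion charge 1+.
Anion [Re…]: ligand charges -6, Re(V) ⇒ ion charge 1−.
One 1+ cation balances one 1− anion.

[Rh(CN)2(PPh3)4][Re(CN)2I3(N3)]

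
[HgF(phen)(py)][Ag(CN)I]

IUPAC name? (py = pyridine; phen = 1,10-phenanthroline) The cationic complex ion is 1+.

Both ions are complex: the cation is named first with the plain metal name, the anion second with the -ate form; each ion's ligands are alphabetised independently.
The complex cation is given as 1+; its ligand charges sum to -1, so Hg = +2.
A 1:1 salt means the anion carries the equal and opposite charge, 1−.
Anion: ligand charges sum to -2; for the ion to be 1−, Ag = +1.

fluoro(1,10-phenanthroline)(pyridine)mercury(II) cyanoiodoargentate(I)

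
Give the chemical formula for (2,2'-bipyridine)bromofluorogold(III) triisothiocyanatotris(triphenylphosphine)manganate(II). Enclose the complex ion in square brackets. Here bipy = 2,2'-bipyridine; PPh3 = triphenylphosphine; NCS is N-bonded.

Cation [Au…]: ligand charges -2, Au(III) ⇒ ion charge 1+.
Anion [Mn…]: ligand charges -3, Mn(II) ⇒ ion charge 1−.

[Au(bipy)BrF][Mn(NCS)3(PPh3)3]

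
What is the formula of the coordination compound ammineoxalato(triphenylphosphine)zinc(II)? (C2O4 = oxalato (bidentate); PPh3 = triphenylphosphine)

Ligands: 1 oxalato (C2O4, -2), 1 ammine (NH3, neutral), 1 triphenylphosphine (PPh3, neutral). Ligand charge sum = -2.
With Zn in oxidation state +2, the complex ion is [Zn...].

[Zn(C2O4)(NH3)(PPh3)]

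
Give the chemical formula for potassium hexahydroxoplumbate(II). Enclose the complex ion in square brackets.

K4[Pb(OH)6]

Ligands: 6 hydroxo (OH, -1). Ligand charge sum = -6.
With Pb in oxidation state +2, the complex ion is [Pb...]^4−.
Charge balance with potassium (+1) requires 1 complex ion per 4 potassium.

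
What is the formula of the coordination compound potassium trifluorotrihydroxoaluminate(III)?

K3[AlF3(OH)3]

Ligands: 3 hydroxo (OH, -1), 3 fluoro (F, -1). Ligand charge sum = -6.
Charge balance with potassium (+1) requires 1 complex ion per 3 potassium.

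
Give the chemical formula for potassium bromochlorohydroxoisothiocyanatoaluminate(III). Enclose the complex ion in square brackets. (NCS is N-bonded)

K[AlBrCl(NCS)(OH)]

Ligands: 1 bromo (Br, -1), 1 isothiocyanato (NCS, -1), 1 chloro (Cl, -1), 1 hydroxo (OH, -1). Ligand charge sum = -4.
Charge balance with potassium (+1) requires 1 complex ion per 1 potassium.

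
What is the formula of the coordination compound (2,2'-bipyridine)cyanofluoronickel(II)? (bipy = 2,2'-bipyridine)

Ligands: 1 cyano (CN, -1), 1 2,2'-bipyridine (bipy, neutral), 1 fluoro (F, -1). Ligand charge sum = -2.
With Ni in oxidation state +2, the complex ion is [Ni...].

[Ni(bipy)(CN)F]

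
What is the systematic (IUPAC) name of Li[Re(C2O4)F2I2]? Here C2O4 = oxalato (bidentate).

lithium difluorodiiodooxalatorhenate(V)

The 1 lithium counter-ion carries a total charge of +1, so each complex ion is 1−.
Ligand charges: 1×oxalato (-2 each), 2×iodo (-1 each), 2×fluoro (-1 each); total -6. So Re + (-6) = 1−, giving Re = +5.
Ligands are named alphabetically: fluoro before iodo before oxalato.
The complex ion is anionic, so rhenium takes the -ate form rhenate(V).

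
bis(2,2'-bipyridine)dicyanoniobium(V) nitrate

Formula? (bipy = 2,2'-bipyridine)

Ligands: 2 2,2'-bipyridine (bipy, neutral), 2 cyano (CN, -1). Ligand charge sum = -2.
With Nb in oxidation state +5, the complex ion is [Nb...]^3+.
Charge balance with nitrate (-1) requires 1 complex ion per 3 nitrate.

[Nb(bipy)2(CN)2](NO3)3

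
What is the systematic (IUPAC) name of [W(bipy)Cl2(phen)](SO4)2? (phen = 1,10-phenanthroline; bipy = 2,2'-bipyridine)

The 2 sulfate counter-ions carry a total charge of -4, so each complex ion is 4+.
Ligand charges: 1×1,10-phenanthroline (neutral), 2×chloro (-1 each), 1×2,2'-bipyridine (neutral); total -2. So W + (-2) = 4+, giving W = +6.
Ligands are named alphabetically: bipyridine before chloro before phenanthroline.

(2,2'-bipyridine)dichloro(1,10-phenanthroline)tungsten(VI) sulfate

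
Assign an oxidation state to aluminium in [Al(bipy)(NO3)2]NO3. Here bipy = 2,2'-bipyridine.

1 nitrate outside the brackets (-1 each) → the complex ion is 1+.
Ligand charges: 2×NO3 = -2; 1×bipy neutral; sum -2.
Al + (-2) = 1+ ⇒ Al is +3.

+3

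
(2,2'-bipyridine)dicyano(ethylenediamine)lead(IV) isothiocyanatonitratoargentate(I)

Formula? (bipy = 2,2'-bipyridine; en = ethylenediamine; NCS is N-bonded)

Cation [Pb…]: ligand charges -2, Pb(IV) ⇒ ion charge 2+.
Anion [Ag…]: ligand charges -2, Ag(I) ⇒ ion charge 1−.

[Pb(bipy)(CN)2(en)][Ag(NCS)(NO3)]2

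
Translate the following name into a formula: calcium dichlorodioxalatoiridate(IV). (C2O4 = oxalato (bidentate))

Ca[Ir(C2O4)2Cl2]

Ligands: 2 chloro (Cl, -1), 2 oxalato (C2O4, -2). Ligand charge sum = -6.
With Ir in oxidation state +4, the complex ion is [Ir...]^2−.
Charge balance with calcium (+2) requires 1 complex ion per 1 calcium.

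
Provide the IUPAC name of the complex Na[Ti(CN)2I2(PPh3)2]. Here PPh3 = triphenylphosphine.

The 1 sodium counter-ion carries a total charge of +1, so each complex ion is 1−.
Ligand charges: 2×triphenylphosphine (neutral), 2×iodo (-1 each), 2×cyano (-1 each); total -4. So Ti + (-4) = 1−, giving Ti = +3.
Ligands are named alphabetically: cyano before iodo before triphenylphosphine.
The complex ion is anionic, so titanium takes the -ate form titanate(III).

sodium dicyanodiiodobis(triphenylphosphine)titanate(III)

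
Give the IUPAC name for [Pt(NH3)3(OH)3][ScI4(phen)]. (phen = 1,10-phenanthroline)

triamminetrihydroxoplatinum(IV) tetraiodo(1,10-phenanthroline)scandate(III)

Scandium is always +3 in its complexes; the anion's ligand charges sum to -4, so the complex anion is 1−.
A 1:1 salt means the cation carries the equal and opposite charge, 1+.
Cation: ligand charges sum to -3; for the ion to be 1+, Pt = +4.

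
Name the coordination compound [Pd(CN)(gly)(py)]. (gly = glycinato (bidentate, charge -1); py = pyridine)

There is no counter-ion, so the complex is neutral overall.
Ligand charges: 1×glycinato (-1 each), 1×pyridine (neutral), 1×cyano (-1 each); total -2. So Pd + (-2) = 0, giving Pd = +2.
Ligands are named alphabetically: cyano before glycinato before pyridine.

cyano(glycinato)(pyridine)palladium(II)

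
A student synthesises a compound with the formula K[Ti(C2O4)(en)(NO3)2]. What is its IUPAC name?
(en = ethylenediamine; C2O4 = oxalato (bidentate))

The 1 potassium counter-ion carries a total charge of +1, so each complex ion is 1−.
Ligand charges: 2×nitrato (-1 each), 1×ethylenediamine (neutral), 1×oxalato (-2 each); total -4. So Ti + (-4) = 1−, giving Ti = +3.
The complex ion is anionic, so titanium takes the -ate form titanate(III).

potassium (ethylenediamine)dinitratooxalatotitanate(III)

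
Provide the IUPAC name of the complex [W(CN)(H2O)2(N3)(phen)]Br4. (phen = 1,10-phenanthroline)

The 4 bromide counter-ions carry a total charge of -4, so each complex ion is 4+.
Ligand charges: 2×aqua (neutral), 1×azido (-1 each), 1×cyano (-1 each), 1×1,10-phenanthroline (neutral); total -2. So W + (-2) = 4+, giving W = +6.
Ligands are named alphabetically: aqua before azido before cyano before phenanthroline.

diaquaazidocyano(1,10-phenanthroline)tungsten(VI) bromide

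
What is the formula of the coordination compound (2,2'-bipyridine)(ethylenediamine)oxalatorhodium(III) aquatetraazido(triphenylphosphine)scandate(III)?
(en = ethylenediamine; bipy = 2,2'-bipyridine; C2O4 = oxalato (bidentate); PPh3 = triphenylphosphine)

Cation [Rh…]: ligand charges -2, Rh(III) ⇒ ion charge 1+.
Anion [Sc…]: ligand charges -4, Sc(III) ⇒ ion charge 1−.
One 1+ cation balances one 1− anion.

[Rh(bipy)(C2O4)(en)][Sc(H2O)(N3)4(PPh3)]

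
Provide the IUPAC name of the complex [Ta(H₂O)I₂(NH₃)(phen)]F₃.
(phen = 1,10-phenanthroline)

ammineaquadiiodo(1,10-phenanthroline)tantalum(V) fluoride

The 3 fluoride counter-ions carry a total charge of -3, so each complex ion is 3+.
Ligand charges: 1×aqua (neutral), 2×iodo (-1 each), 1×ammine (neutral), 1×1,10-phenanthroline (neutral); total -2. So Ta + (-2) = 3+, giving Ta = +5.
Ligands are named alphabetically: ammine before aqua before iodo before phenanthroline.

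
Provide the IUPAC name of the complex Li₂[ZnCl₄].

lithium tetrachlorozincate(II)

The 2 lithium counter-ions carry a total charge of +2, so each complex ion is 2−.
Ligand charges: 4×chloro (-1 each); total -4. So Zn + (-4) = 2−, giving Zn = +2.
The complex ion is anionic, so zinc takes the -ate form zincate(II).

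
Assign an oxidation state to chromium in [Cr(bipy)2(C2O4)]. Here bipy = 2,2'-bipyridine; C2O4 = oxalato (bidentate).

+2

No counter-ion: the bracketed complex is neutral.
Ligand charges: 2×bipy neutral; 1×C2O4 = -2; sum -2.
Cr + (-2) = 0 ⇒ Cr is +2.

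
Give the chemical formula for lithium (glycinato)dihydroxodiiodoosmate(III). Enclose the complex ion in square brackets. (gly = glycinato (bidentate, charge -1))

Ligands: 2 iodo (I, -1), 1 glycinato (gly, -1), 2 hydroxo (OH, -1). Ligand charge sum = -5.
Charge balance with lithium (+1) requires 1 complex ion per 2 lithium.

Li2[Os(gly)I2(OH)2]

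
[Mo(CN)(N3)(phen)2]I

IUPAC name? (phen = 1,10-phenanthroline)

The 1 iodide counter-ion carries a total charge of -1, so each complex ion is 1+.
Ligand charges: 2×1,10-phenanthroline (neutral), 1×cyano (-1 each), 1×azido (-1 each); total -2. So Mo + (-2) = 1+, giving Mo = +3.
Ligands are named alphabetically: azido before cyano before phenanthroline.

azidocyanobis(1,10-phenanthroline)molybdenum(III) iodide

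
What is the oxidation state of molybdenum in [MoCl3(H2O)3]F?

1 fluoride outside the brackets (-1 each) → the complex ion is 1+.
Ligand charges: 3×H2O neutral; 3×Cl = -3; sum -3.
Mo + (-3) = 1+ ⇒ Mo is +4.

+4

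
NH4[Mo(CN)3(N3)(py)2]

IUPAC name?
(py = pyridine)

The 1 ammonium counter-ion carries a total charge of +1, so each complex ion is 1−.
Ligand charges: 2×pyridine (neutral), 3×cyano (-1 each), 1×azido (-1 each); total -4. So Mo + (-4) = 1−, giving Mo = +3.
Ligands are named alphabetically: azido before cyano before pyridine.
The complex ion is anionic, so molybdenum takes the -ate form molybdate(III).

ammonium azidotricyanobis(pyridine)molybdate(III)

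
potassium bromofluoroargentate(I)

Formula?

K[AgBrF]

Ligands: 1 bromo (Br, -1), 1 fluoro (F, -1). Ligand charge sum = -2.
With Ag in oxidation state +1, the complex ion is [Ag...]^1−.
Charge balance with potassium (+1) requires 1 complex ion per 1 potassium.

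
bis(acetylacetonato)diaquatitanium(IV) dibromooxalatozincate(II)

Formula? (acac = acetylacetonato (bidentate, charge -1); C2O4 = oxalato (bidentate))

Cation [Ti…]: ligand charges -2, Ti(IV) ⇒ ion charge 2+.
Anion [Zn…]: ligand charges -4, Zn(II) ⇒ ion charge 2−.
One 2+ cation balances one 2− anion.

[Ti(acac)2(H2O)2][ZnBr2(C2O4)]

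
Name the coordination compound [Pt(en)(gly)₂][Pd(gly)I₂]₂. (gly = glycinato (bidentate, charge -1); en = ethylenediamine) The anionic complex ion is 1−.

(ethylenediamine)bis(glycinato)platinum(IV) (glycinato)diiodopalladate(II)

Both ions are complex: the cation is named first with the plain metal name, the anion second with the -ate form; each ion's ligands are alphabetised independently.
The complex anion is given as 1−; its ligand charges sum to -3, so Pd = +2.
With 2 anions per cation, the cation must be 2×1 = 2+.
Cation: ligand charges sum to -2; for the ion to be 2+, Pt = +4.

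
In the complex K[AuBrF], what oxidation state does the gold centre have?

+1

1 potassium outside the brackets (+1 each) → the complex ion is 1−.
Ligand charges: 1×Br = -1; 1×F = -1; sum -2.
Au + (-2) = 1− ⇒ Au is +1.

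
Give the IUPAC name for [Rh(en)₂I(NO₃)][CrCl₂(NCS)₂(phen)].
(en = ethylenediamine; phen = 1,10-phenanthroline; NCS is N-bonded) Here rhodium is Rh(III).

Both ions are complex: the cation is named first with the plain metal name, the anion second with the -ate form; each ion's ligands are alphabetised independently.
Rh is given as +3; the cation's ligand charges sum to -2, so the complex cation is 1+.
A 1:1 salt means the anion carries the equal and opposite charge, 1−.
Anion: ligand charges sum to -4; for the ion to be 1−, Cr = +3.

bis(ethylenediamine)iodonitratorhodium(III) dichlorodiisothiocyanato(1,10-phenanthroline)chromate(III)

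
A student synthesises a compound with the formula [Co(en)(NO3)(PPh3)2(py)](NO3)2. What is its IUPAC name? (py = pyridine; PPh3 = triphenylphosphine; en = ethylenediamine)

(ethylenediamine)nitrato(pyridine)bis(triphenylphosphine)cobalt(III) nitrate

The 2 nitrate counter-ions carry a total charge of -2, so each complex ion is 2+.
Ligand charges: 1×nitrato (-1 each), 1×pyridine (neutral), 2×triphenylphosphine (neutral), 1×ethylenediamine (neutral); total -1. So Co + (-1) = 2+, giving Co = +3.
Ligands are named alphabetically: ethylenediamine before nitrato before pyridine before triphenylphosphine.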